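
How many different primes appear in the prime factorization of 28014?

5

28014 = 2 · 14007
14007 = 3 · 4669
4669 = 7 · 667
667 = 23 · 29
28014 = 2 · 3 · 7 · 23 · 29, which has 5 distinct prime factors.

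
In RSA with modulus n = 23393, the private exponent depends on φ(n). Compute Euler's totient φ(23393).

Factor: 23393 = 149 · 157.
φ(23393) = (149−1) · (157−1) = 148 · 156 = 23088.

23088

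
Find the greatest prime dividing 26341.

71

26341 = 7 · 3763
3763 = 53 · 71
71 is prime.
So 26341 = 7 · 53 · 71; the largest prime factor is 71.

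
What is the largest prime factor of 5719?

5719 = 7 · 817
817 = 19 · 43
43 is prime.
So 5719 = 7 · 19 · 43; the largest prime factor is 43.

43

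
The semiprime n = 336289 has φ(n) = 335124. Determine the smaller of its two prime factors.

φ(n) = (p−1)(q−1) = n − (p+q) + 1, so p + q = 336289 − 335124 + 1 = 1166.
p and q are the roots of t² − 1166t + 336289 = 0.
Discriminant: 1166² − 4·336289 = 1359556 − 1345156 = 14400; √14400 = 120.
q = (1166 − 120)/2 = 523, p = (1166 + 120)/2 = 643.
Check: 523 · 643 = 336289.

523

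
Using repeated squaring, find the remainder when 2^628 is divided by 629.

305

2^1 ≡ 2 (mod 629)
2^2 ≡ 2^2 = 4 ≡ 4 (mod 629)
2^4 ≡ 4^2 = 16 ≡ 16 (mod 629)
2^8 ≡ 16^2 = 256 ≡ 256 (mod 629)
2^16 ≡ 256^2 = 65536 ≡ 120 (mod 629)
2^32 ≡ 120^2 = 14400 ≡ 562 (mod 629)
2^64 ≡ 562^2 = 315844 ≡ 86 (mod 629)
2^128 ≡ 86^2 = 7396 ≡ 477 (mod 629)
2^256 ≡ 477^2 = 227529 ≡ 460 (mod 629)
2^512 ≡ 460^2 = 211600 ≡ 256 (mod 629)
628 = 512 + 64 + 32 + 16 + 4 in binary powers of 2.
So 2^628 ≡ 256 · 86 · 562 · 120 · 16 ≡ 305 (mod 629).
Since 305 ≠ 1, base 2 is a Fermat witness: 629 is composite.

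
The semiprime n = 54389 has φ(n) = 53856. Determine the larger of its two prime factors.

φ(n) = (p−1)(q−1) = n − (p+q) + 1, so p + q = 54389 − 53856 + 1 = 534.
p and q are the roots of t² − 534t + 54389 = 0.
Discriminant: 534² − 4·54389 = 285156 − 217556 = 67600; √67600 = 260.
q = (534 − 260)/2 = 137, p = (534 + 260)/2 = 397.
Check: 137 · 397 = 54389.

397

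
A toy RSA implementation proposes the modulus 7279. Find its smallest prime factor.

29

7279 is odd.
Digit sum 25, not divisible by 3.
Ends in 9: not divisible by 5.
7: 7279 = 7·1039 + 6
11: 7279 = 11·661 + 8
13: 7279 = 13·559 + 12
17: 7279 = 17·428 + 3
19: 7279 = 19·383 + 2
23: 7279 = 23·316 + 11
29: 7279 = 29·251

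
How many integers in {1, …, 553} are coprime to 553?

468

Factor: 553 = 7 · 79.
φ(553) = (7−1) · (79−1) = 6 · 78 = 468.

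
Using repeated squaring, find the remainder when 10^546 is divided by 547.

1

10^1 ≡ 10 (mod 547)
10^2 ≡ 10^2 = 100 ≡ 100 (mod 547)
10^4 ≡ 100^2 = 10000 ≡ 154 (mod 547)
10^8 ≡ 154^2 = 23716 ≡ 195 (mod 547)
10^16 ≡ 195^2 = 38025 ≡ 282 (mod 547)
10^32 ≡ 282^2 = 79524 ≡ 209 (mod 547)
10^64 ≡ 209^2 = 43681 ≡ 468 (mod 547)
10^128 ≡ 468^2 = 219024 ≡ 224 (mod 547)
10^256 ≡ 224^2 = 50176 ≡ 399 (mod 547)
10^512 ≡ 399^2 = 159201 ≡ 24 (mod 547)
546 = 512 + 32 + 2 in binary powers of 2.
So 10^546 ≡ 24 · 209 · 100 ≡ 1 (mod 547).
Since the result is 1, base 10 gives no evidence that 547 is composite.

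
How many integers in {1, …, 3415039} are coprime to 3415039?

3371940

Factor: 3415039 = 131^2 · 199.
φ(3415039) = 131^1·(131−1) · (199−1) = 17030 · 198 = 3371940.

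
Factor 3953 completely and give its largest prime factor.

3953 = 59 · 67
67 is prime.
So 3953 = 59 · 67; the largest prime factor is 67.

67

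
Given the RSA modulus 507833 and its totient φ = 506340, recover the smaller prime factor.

φ(n) = (p−1)(q−1) = n − (p+q) + 1, so p + q = 507833 − 506340 + 1 = 1494.
p and q are the roots of t² − 1494t + 507833 = 0.
Discriminant: 1494² − 4·507833 = 2232036 − 2031332 = 200704; √200704 = 448.
q = (1494 − 448)/2 = 523, p = (1494 + 448)/2 = 971.
Check: 523 · 971 = 507833.

523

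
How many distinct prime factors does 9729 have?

9729 = 3^2 · 1081
1081 = 23 · 47
9729 = 3^2 · 23 · 47, which has 3 distinct prime factors.

3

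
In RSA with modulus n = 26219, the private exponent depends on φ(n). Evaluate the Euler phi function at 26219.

25896

Factor: 26219 = 157 · 167.
φ(26219) = (157−1) · (167−1) = 156 · 166 = 25896.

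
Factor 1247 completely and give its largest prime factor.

43

1247 = 29 · 43
43 is prime.
So 1247 = 29 · 43; the largest prime factor is 43.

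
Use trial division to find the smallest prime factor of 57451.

73

57451 is odd.
Digit sum 22, not divisible by 3.
Ends in 1: not divisible by 5.
7: 57451 = 7·8207 + 2
11: 57451 = 11·5222 + 9
13: 57451 = 13·4419 + 4
17: 57451 = 17·3379 + 8
19: 57451 = 19·3023 + 14
23: 57451 = 23·2497 + 20
29: 57451 = 29·1981 + 2
31: 57451 = 31·1853 + 8
37: 57451 = 37·1552 + 27
41: 57451 = 41·1401 + 10
43: 57451 = 43·1336 + 3
47: 57451 = 47·1222 + 17
53: 57451 = 53·1083 + 52
59: 57451 = 59·973 + 44
61: 57451 = 61·941 + 50
67: 57451 = 67·857 + 32
71: 57451 = 71·809 + 12
73: 57451 = 73·787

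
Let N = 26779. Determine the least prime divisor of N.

26779 is odd.
Digit sum 31, not divisible by 3.
Ends in 9: not divisible by 5.
7: 26779 = 7·3825 + 4
11: 26779 = 11·2434 + 5
13: 26779 = 13·2059 + 12
17: 26779 = 17·1575 + 4
19: 26779 = 19·1409 + 8
23: 26779 = 23·1164 + 7
29: 26779 = 29·923 + 12
31: 26779 = 31·863 + 26
37: 26779 = 37·723 + 28
41: 26779 = 41·653 + 6
43: 26779 = 43·622 + 33
47: 26779 = 47·569 + 36
53: 26779 = 53·505 + 14
59: 26779 = 59·453 + 52
61: 26779 = 61·439

61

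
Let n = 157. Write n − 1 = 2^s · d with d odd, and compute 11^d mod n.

157 − 1 = 156 = 2^2 · 39, so d = 39.
11^1 ≡ 11 (mod 157)
11^2 ≡ 11^2 = 121 ≡ 121 (mod 157)
11^4 ≡ 121^2 = 14641 ≡ 40 (mod 157)
11^8 ≡ 40^2 = 1600 ≡ 30 (mod 157)
11^16 ≡ 30^2 = 900 ≡ 115 (mod 157)
11^32 ≡ 115^2 = 13225 ≡ 37 (mod 157)
39 = 32 + 4 + 2 + 1 in binary powers of 2.
So 11^39 ≡ 37 · 40 · 121 · 11 ≡ 1 (mod 157).
Since 11^d ≡ 1 (mod 157), base 11 does not prove 157 composite.

1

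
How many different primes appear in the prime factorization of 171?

2

171 = 3^2 · 19
171 = 3^2 · 19, which has 2 distinct prime factors.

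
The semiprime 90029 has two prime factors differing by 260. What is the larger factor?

457

Since p = q + 260, we have 90029 = q(q + 260), so q² + 260q − 90029 = 0.
Discriminant: 260² + 4·90029 = 67600 + 360116 = 427716; √427716 = 654.
q = (−260 + 654)/2 = 197, and p = q + 260 = 457.
Check: 197 · 457 = 90029.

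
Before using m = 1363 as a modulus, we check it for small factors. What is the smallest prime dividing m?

1363 is odd.
Digit sum 13, not divisible by 3.
Ends in 3: not divisible by 5.
7: 1363 = 7·194 + 5
11: 1363 = 11·123 + 10
13: 1363 = 13·104 + 11
17: 1363 = 17·80 + 3
19: 1363 = 19·71 + 14
23: 1363 = 23·59 + 6
29: 1363 = 29·47

29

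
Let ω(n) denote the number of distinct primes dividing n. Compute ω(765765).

765765 = 3^2 · 85085
85085 = 5 · 17017
17017 = 7 · 2431
2431 = 11 · 221
221 = 13 · 17
765765 = 3^2 · 5 · 7 · 11 · 13 · 17, which has 6 distinct prime factors.

6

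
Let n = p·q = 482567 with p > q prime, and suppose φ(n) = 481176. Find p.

739

φ(n) = (p−1)(q−1) = n − (p+q) + 1, so p + q = 482567 − 481176 + 1 = 1392.
p and q are the roots of t² − 1392t + 482567 = 0.
Discriminant: 1392² − 4·482567 = 1937664 − 1930268 = 7396; √7396 = 86.
q = (1392 − 86)/2 = 653, p = (1392 + 86)/2 = 739.
Check: 653 · 739 = 482567.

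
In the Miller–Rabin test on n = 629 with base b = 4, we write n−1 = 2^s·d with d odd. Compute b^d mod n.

225

629 − 1 = 628 = 2^2 · 157, so d = 157.
4^1 ≡ 4 (mod 629)
4^2 ≡ 4^2 = 16 ≡ 16 (mod 629)
4^4 ≡ 16^2 = 256 ≡ 256 (mod 629)
4^8 ≡ 256^2 = 65536 ≡ 120 (mod 629)
4^16 ≡ 120^2 = 14400 ≡ 562 (mod 629)
4^32 ≡ 562^2 = 315844 ≡ 86 (mod 629)
4^64 ≡ 86^2 = 7396 ≡ 477 (mod 629)
4^128 ≡ 477^2 = 227529 ≡ 460 (mod 629)
157 = 128 + 16 + 8 + 4 + 1 in binary powers of 2.
So 4^157 ≡ 460 · 562 · 120 · 256 · 4 ≡ 225 (mod 629).
Squaring chain: 225 → 305; never reaches −1, so base 4 is a Miller–Rabin witness that 629 is composite.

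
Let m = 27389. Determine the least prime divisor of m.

27389 is odd.
Digit sum 29, not divisible by 3.
Ends in 9: not divisible by 5.
7: 27389 = 7·3912 + 5
11: 27389 = 11·2489 + 10
13: 27389 = 13·2106 + 11
17: 27389 = 17·1611 + 2
19: 27389 = 19·1441 + 10
23: 27389 = 23·1190 + 19
29: 27389 = 29·944 + 13
31: 27389 = 31·883 + 16
37: 27389 = 37·740 + 9
41: 27389 = 41·668 + 1
43: 27389 = 43·636 + 41
47: 27389 = 47·582 + 35
53: 27389 = 53·516 + 41
59: 27389 = 59·464 + 13
61: 27389 = 61·449

61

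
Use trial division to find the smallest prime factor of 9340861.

9340861 is odd.
Digit sum 31, not divisible by 3.
Ends in 1: not divisible by 5.
7: 9340861 = 7·1334408 + 5
11: 9340861 = 11·849169 + 2
13: 9340861 = 13·718527 + 10
17: 9340861 = 17·549462 + 7
19: 9340861 = 19·491624 + 5
23: 9340861 = 23·406124 + 9
29: 9340861 = 29·322098 + 19
31: 9340861 = 31·301318 + 3
37: 9340861 = 37·252455 + 26
41: 9340861 = 41·227825 + 36
43: 9340861 = 43·217229 + 14
47: 9340861 = 47·198741 + 34
53: 9340861 = 53·176242 + 35
59: 9340861 = 59·158319 + 40
61: 9340861 = 61·153128 + 53
67: 9340861 = 67·139415 + 56
71: 9340861 = 71·131561 + 30
73: 9340861 = 73·127957

73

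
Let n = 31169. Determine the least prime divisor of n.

31169 is odd.
Digit sum 20, not divisible by 3.
Ends in 9: not divisible by 5.
7: 31169 = 7·4452 + 5
11: 31169 = 11·2833 + 6
13: 31169 = 13·2397 + 8
17: 31169 = 17·1833 + 8
19: 31169 = 19·1640 + 9
23: 31169 = 23·1355 + 4
29: 31169 = 29·1074 + 23
31: 31169 = 31·1005 + 14
37: 31169 = 37·842 + 15
41: 31169 = 41·760 + 9
43: 31169 = 43·724 + 37
47: 31169 = 47·663 + 8
53: 31169 = 53·588 + 5
59: 31169 = 59·528 + 17
61: 31169 = 61·510 + 59
67: 31169 = 67·465 + 14
71: 31169 = 71·439

71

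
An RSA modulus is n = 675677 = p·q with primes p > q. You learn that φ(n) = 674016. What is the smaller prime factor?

φ(n) = (p−1)(q−1) = n − (p+q) + 1, so p + q = 675677 − 674016 + 1 = 1662.
p and q are the roots of t² − 1662t + 675677 = 0.
Discriminant: 1662² − 4·675677 = 2762244 − 2702708 = 59536; √59536 = 244.
q = (1662 − 244)/2 = 709, p = (1662 + 244)/2 = 953.
Check: 709 · 953 = 675677.

709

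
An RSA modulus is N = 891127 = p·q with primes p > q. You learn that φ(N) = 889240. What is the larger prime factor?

φ(n) = (p−1)(q−1) = n − (p+q) + 1, so p + q = 891127 − 889240 + 1 = 1888.
p and q are the roots of t² − 1888t + 891127 = 0.
Discriminant: 1888² − 4·891127 = 3564544 − 3564508 = 36; √36 = 6.
q = (1888 − 6)/2 = 941, p = (1888 + 6)/2 = 947.
Check: 941 · 947 = 891127.

947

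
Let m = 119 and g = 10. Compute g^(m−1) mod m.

10^1 ≡ 10 (mod 119)
10^2 ≡ 10^2 = 100 ≡ 100 (mod 119)
10^4 ≡ 100^2 = 10000 ≡ 4 (mod 119)
10^8 ≡ 4^2 = 16 ≡ 16 (mod 119)
10^16 ≡ 16^2 = 256 ≡ 18 (mod 119)
10^32 ≡ 18^2 = 324 ≡ 86 (mod 119)
10^64 ≡ 86^2 = 7396 ≡ 18 (mod 119)
118 = 64 + 32 + 16 + 4 + 2 in binary powers of 2.
So 10^118 ≡ 18 · 86 · 18 · 4 · 100 ≡ 60 (mod 119).
Since 60 ≠ 1, base 10 is a Fermat witness: 119 is composite.

60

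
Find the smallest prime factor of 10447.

10447 is odd.
Digit sum 16, not divisible by 3.
Ends in 7: not divisible by 5.
7: 10447 = 7·1492 + 3
11: 10447 = 11·949 + 8
13: 10447 = 13·803 + 8
17: 10447 = 17·614 + 9
19: 10447 = 19·549 + 16
23: 10447 = 23·454 + 5
29: 10447 = 29·360 + 7
31: 10447 = 31·337

31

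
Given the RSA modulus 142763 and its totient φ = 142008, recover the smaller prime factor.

φ(n) = (p−1)(q−1) = n − (p+q) + 1, so p + q = 142763 − 142008 + 1 = 756.
p and q are the roots of t² − 756t + 142763 = 0.
Discriminant: 756² − 4·142763 = 571536 − 571052 = 484; √484 = 22.
q = (756 − 22)/2 = 367, p = (756 + 22)/2 = 389.
Check: 367 · 389 = 142763.

367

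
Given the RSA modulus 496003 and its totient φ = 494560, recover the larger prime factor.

φ(n) = (p−1)(q−1) = n − (p+q) + 1, so p + q = 496003 − 494560 + 1 = 1444.
p and q are the roots of t² − 1444t + 496003 = 0.
Discriminant: 1444² − 4·496003 = 2085136 − 1984012 = 101124; √101124 = 318.
q = (1444 − 318)/2 = 563, p = (1444 + 318)/2 = 881.
Check: 563 · 881 = 496003.

881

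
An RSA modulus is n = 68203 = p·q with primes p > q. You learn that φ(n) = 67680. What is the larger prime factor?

φ(n) = (p−1)(q−1) = n − (p+q) + 1, so p + q = 68203 − 67680 + 1 = 524.
p and q are the roots of t² − 524t + 68203 = 0.
Discriminant: 524² − 4·68203 = 274576 − 272812 = 1764; √1764 = 42.
q = (524 − 42)/2 = 241, p = (524 + 42)/2 = 283.
Check: 241 · 283 = 68203.

283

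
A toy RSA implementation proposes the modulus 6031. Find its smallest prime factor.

6031 is odd.
Digit sum 10, not divisible by 3.
Ends in 1: not divisible by 5.
7: 6031 = 7·861 + 4
11: 6031 = 11·548 + 3
13: 6031 = 13·463 + 12
17: 6031 = 17·354 + 13
19: 6031 = 19·317 + 8
23: 6031 = 23·262 + 5
29: 6031 = 29·207 + 28
31: 6031 = 31·194 + 17
37: 6031 = 37·163

37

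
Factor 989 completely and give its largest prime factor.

989 = 23 · 43
43 is prime.
So 989 = 23 · 43; the largest prime factor is 43.

43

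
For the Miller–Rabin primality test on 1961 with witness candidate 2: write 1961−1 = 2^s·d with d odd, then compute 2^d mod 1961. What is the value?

1874

1961 − 1 = 1960 = 2^3 · 245, so d = 245.
2^1 ≡ 2 (mod 1961)
2^2 ≡ 2^2 = 4 ≡ 4 (mod 1961)
2^4 ≡ 4^2 = 16 ≡ 16 (mod 1961)
2^8 ≡ 16^2 = 256 ≡ 256 (mod 1961)
2^16 ≡ 256^2 = 65536 ≡ 823 (mod 1961)
2^32 ≡ 823^2 = 677329 ≡ 784 (mod 1961)
2^64 ≡ 784^2 = 614656 ≡ 863 (mod 1961)
2^128 ≡ 863^2 = 744769 ≡ 1550 (mod 1961)
245 = 128 + 64 + 32 + 16 + 4 + 1 in binary powers of 2.
So 2^245 ≡ 1550 · 863 · 784 · 823 · 16 · 2 ≡ 1874 (mod 1961).
Squaring chain: 1874 → 1686 → 1107; never reaches −1, so base 2 is a Miller–Rabin witness that 1961 is composite.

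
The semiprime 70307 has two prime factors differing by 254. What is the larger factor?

421

Since p = q + 254, we have 70307 = q(q + 254), so q² + 254q − 70307 = 0.
Discriminant: 254² + 4·70307 = 64516 + 281228 = 345744; √345744 = 588.
q = (−254 + 588)/2 = 167, and p = q + 254 = 421.
Check: 167 · 421 = 70307.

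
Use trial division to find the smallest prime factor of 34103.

34103 is odd.
Digit sum 11, not divisible by 3.
Ends in 3: not divisible by 5.
7: 34103 = 7·4871 + 6
11: 34103 = 11·3100 + 3
13: 34103 = 13·2623 + 4
17: 34103 = 17·2006 + 1
19: 34103 = 19·1794 + 17
23: 34103 = 23·1482 + 17
29: 34103 = 29·1175 + 28
31: 34103 = 31·1100 + 3
37: 34103 = 37·921 + 26
41: 34103 = 41·831 + 32
43: 34103 = 43·793 + 4
47: 34103 = 47·725 + 28
53: 34103 = 53·643 + 24
59: 34103 = 59·578 + 1
61: 34103 = 61·559 + 4
67: 34103 = 67·509

67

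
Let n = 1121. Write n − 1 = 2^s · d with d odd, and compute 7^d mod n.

239

1121 − 1 = 1120 = 2^5 · 35, so d = 35.
7^1 ≡ 7 (mod 1121)
7^2 ≡ 7^2 = 49 ≡ 49 (mod 1121)
7^4 ≡ 49^2 = 2401 ≡ 159 (mod 1121)
7^8 ≡ 159^2 = 25281 ≡ 619 (mod 1121)
7^16 ≡ 619^2 = 383161 ≡ 900 (mod 1121)
7^32 ≡ 900^2 = 810000 ≡ 638 (mod 1121)
35 = 32 + 2 + 1 in binary powers of 2.
So 7^35 ≡ 638 · 49 · 7 ≡ 239 (mod 1121).
Squaring chain: 239 → 1071 → 258 → 425 → 144; never reaches −1, so base 7 is a Miller–Rabin witness that 1121 is composite.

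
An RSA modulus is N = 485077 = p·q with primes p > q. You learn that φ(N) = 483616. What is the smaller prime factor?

φ(n) = (p−1)(q−1) = n − (p+q) + 1, so p + q = 485077 − 483616 + 1 = 1462.
p and q are the roots of t² − 1462t + 485077 = 0.
Discriminant: 1462² − 4·485077 = 2137444 − 1940308 = 197136; √197136 = 444.
q = (1462 − 444)/2 = 509, p = (1462 + 444)/2 = 953.
Check: 509 · 953 = 485077.

509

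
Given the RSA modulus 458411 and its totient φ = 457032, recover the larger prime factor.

φ(n) = (p−1)(q−1) = n − (p+q) + 1, so p + q = 458411 − 457032 + 1 = 1380.
p and q are the roots of t² − 1380t + 458411 = 0.
Discriminant: 1380² − 4·458411 = 1904400 − 1833644 = 70756; √70756 = 266.
q = (1380 − 266)/2 = 557, p = (1380 + 266)/2 = 823.
Check: 557 · 823 = 458411.

823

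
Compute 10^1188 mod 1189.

426

10^1 ≡ 10 (mod 1189)
10^2 ≡ 10^2 = 100 ≡ 100 (mod 1189)
10^4 ≡ 100^2 = 10000 ≡ 488 (mod 1189)
10^8 ≡ 488^2 = 238144 ≡ 344 (mod 1189)
10^16 ≡ 344^2 = 118336 ≡ 625 (mod 1189)
10^32 ≡ 625^2 = 390625 ≡ 633 (mod 1189)
10^64 ≡ 633^2 = 400689 ≡ 1185 (mod 1189)
10^128 ≡ 1185^2 = 1404225 ≡ 16 (mod 1189)
10^256 ≡ 16^2 = 256 ≡ 256 (mod 1189)
10^512 ≡ 256^2 = 65536 ≡ 141 (mod 1189)
10^1024 ≡ 141^2 = 19881 ≡ 857 (mod 1189)
1188 = 1024 + 128 + 32 + 4 in binary powers of 2.
So 10^1188 ≡ 857 · 16 · 633 · 488 ≡ 426 (mod 1189).
Since 426 ≠ 1, base 10 is a Fermat witness: 1189 is composite.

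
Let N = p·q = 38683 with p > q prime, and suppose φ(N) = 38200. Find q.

101

φ(n) = (p−1)(q−1) = n − (p+q) + 1, so p + q = 38683 − 38200 + 1 = 484.
p and q are the roots of t² − 484t + 38683 = 0.
Discriminant: 484² − 4·38683 = 234256 − 154732 = 79524; √79524 = 282.
q = (484 − 282)/2 = 101, p = (484 + 282)/2 = 383.
Check: 101 · 383 = 38683.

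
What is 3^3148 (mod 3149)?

3^1 ≡ 3 (mod 3149)
3^2 ≡ 3^2 = 9 ≡ 9 (mod 3149)
3^4 ≡ 9^2 = 81 ≡ 81 (mod 3149)
3^8 ≡ 81^2 = 6561 ≡ 263 (mod 3149)
3^16 ≡ 263^2 = 69169 ≡ 3040 (mod 3149)
3^32 ≡ 3040^2 = 9241600 ≡ 2434 (mod 3149)
3^64 ≡ 2434^2 = 5924356 ≡ 1087 (mod 3149)
3^128 ≡ 1087^2 = 1181569 ≡ 694 (mod 3149)
3^256 ≡ 694^2 = 481636 ≡ 2988 (mod 3149)
3^512 ≡ 2988^2 = 8928144 ≡ 729 (mod 3149)
3^1024 ≡ 729^2 = 531441 ≡ 2409 (mod 3149)
3^2048 ≡ 2409^2 = 5803281 ≡ 2823 (mod 3149)
3148 = 2048 + 1024 + 64 + 8 + 4 in binary powers of 2.
So 3^3148 ≡ 2823 · 2409 · 1087 · 263 · 81 ≡ 947 (mod 3149).
Since 947 ≠ 1, base 3 is a Fermat witness: 3149 is composite.

947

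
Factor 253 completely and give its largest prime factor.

23

253 = 11 · 23
23 is prime.
So 253 = 11 · 23; the largest prime factor is 23.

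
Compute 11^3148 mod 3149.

1529

11^1 ≡ 11 (mod 3149)
11^2 ≡ 11^2 = 121 ≡ 121 (mod 3149)
11^4 ≡ 121^2 = 14641 ≡ 2045 (mod 3149)
11^8 ≡ 2045^2 = 4182025 ≡ 153 (mod 3149)
11^16 ≡ 153^2 = 23409 ≡ 1366 (mod 3149)
11^32 ≡ 1366^2 = 1865956 ≡ 1748 (mod 3149)
11^64 ≡ 1748^2 = 3055504 ≡ 974 (mod 3149)
11^128 ≡ 974^2 = 948676 ≡ 827 (mod 3149)
11^256 ≡ 827^2 = 683929 ≡ 596 (mod 3149)
11^512 ≡ 596^2 = 355216 ≡ 2528 (mod 3149)
11^1024 ≡ 2528^2 = 6390784 ≡ 1463 (mod 3149)
11^2048 ≡ 1463^2 = 2140369 ≡ 2198 (mod 3149)
3148 = 2048 + 1024 + 64 + 8 + 4 in binary powers of 2.
So 11^3148 ≡ 2198 · 1463 · 974 · 153 · 2045 ≡ 1529 (mod 3149).
Since 1529 ≠ 1, base 11 is a Fermat witness: 3149 is composite.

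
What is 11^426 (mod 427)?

365

11^1 ≡ 11 (mod 427)
11^2 ≡ 11^2 = 121 ≡ 121 (mod 427)
11^4 ≡ 121^2 = 14641 ≡ 123 (mod 427)
11^8 ≡ 123^2 = 15129 ≡ 184 (mod 427)
11^16 ≡ 184^2 = 33856 ≡ 123 (mod 427)
11^32 ≡ 123^2 = 15129 ≡ 184 (mod 427)
11^64 ≡ 184^2 = 33856 ≡ 123 (mod 427)
11^128 ≡ 123^2 = 15129 ≡ 184 (mod 427)
11^256 ≡ 184^2 = 33856 ≡ 123 (mod 427)
426 = 256 + 128 + 32 + 8 + 2 in binary powers of 2.
So 11^426 ≡ 123 · 184 · 184 · 184 · 121 ≡ 365 (mod 427).
Since 365 ≠ 1, base 11 is a Fermat witness: 427 is composite.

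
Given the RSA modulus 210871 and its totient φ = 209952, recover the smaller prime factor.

φ(n) = (p−1)(q−1) = n − (p+q) + 1, so p + q = 210871 − 209952 + 1 = 920.
p and q are the roots of t² − 920t + 210871 = 0.
Discriminant: 920² − 4·210871 = 846400 − 843484 = 2916; √2916 = 54.
q = (920 − 54)/2 = 433, p = (920 + 54)/2 = 487.
Check: 433 · 487 = 210871.

433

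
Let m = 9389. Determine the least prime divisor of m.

9389 is odd.
Digit sum 29, not divisible by 3.
Ends in 9: not divisible by 5.
7: 9389 = 7·1341 + 2
11: 9389 = 11·853 + 6
13: 9389 = 13·722 + 3
17: 9389 = 17·552 + 5
19: 9389 = 19·494 + 3
23: 9389 = 23·408 + 5
29: 9389 = 29·323 + 22
31: 9389 = 31·302 + 27
37: 9389 = 37·253 + 28
41: 9389 = 41·229

41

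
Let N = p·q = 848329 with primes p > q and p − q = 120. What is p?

Since p = q + 120, we have 848329 = q(q + 120), so q² + 120q − 848329 = 0.
Discriminant: 120² + 4·848329 = 14400 + 3393316 = 3407716; √3407716 = 1846.
q = (−120 + 1846)/2 = 863, and p = q + 120 = 983.
Check: 863 · 983 = 848329.

983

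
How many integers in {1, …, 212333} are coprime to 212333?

190080

Factor: 212333 = 11 · 97 · 199.
φ(212333) = (11−1) · (97−1) · (199−1) = 10 · 96 · 198 = 190080.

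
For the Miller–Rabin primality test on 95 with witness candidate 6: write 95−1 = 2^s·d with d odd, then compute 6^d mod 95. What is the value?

95 − 1 = 94 = 2^1 · 47, so d = 47.
6^1 ≡ 6 (mod 95)
6^2 ≡ 6^2 = 36 ≡ 36 (mod 95)
6^4 ≡ 36^2 = 1296 ≡ 61 (mod 95)
6^8 ≡ 61^2 = 3721 ≡ 16 (mod 95)
6^16 ≡ 16^2 = 256 ≡ 66 (mod 95)
6^32 ≡ 66^2 = 4356 ≡ 81 (mod 95)
47 = 32 + 8 + 4 + 2 + 1 in binary powers of 2.
So 6^47 ≡ 81 · 16 · 61 · 36 · 6 ≡ 36 (mod 95).
Squaring chain: 36; never reaches −1, so base 6 is a Miller–Rabin witness that 95 is composite.

36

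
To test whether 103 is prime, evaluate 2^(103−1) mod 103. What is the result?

2^1 ≡ 2 (mod 103)
2^2 ≡ 2^2 = 4 ≡ 4 (mod 103)
2^4 ≡ 4^2 = 16 ≡ 16 (mod 103)
2^8 ≡ 16^2 = 256 ≡ 50 (mod 103)
2^16 ≡ 50^2 = 2500 ≡ 28 (mod 103)
2^32 ≡ 28^2 = 784 ≡ 63 (mod 103)
2^64 ≡ 63^2 = 3969 ≡ 55 (mod 103)
102 = 64 + 32 + 4 + 2 in binary powers of 2.
So 2^102 ≡ 55 · 63 · 16 · 4 ≡ 1 (mod 103).
Since the result is 1, base 2 gives no evidence that 103 is composite.

1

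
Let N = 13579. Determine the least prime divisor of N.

13579 is odd.
Digit sum 25, not divisible by 3.
Ends in 9: not divisible by 5.
7: 13579 = 7·1939 + 6
11: 13579 = 11·1234 + 5
13: 13579 = 13·1044 + 7
17: 13579 = 17·798 + 13
19: 13579 = 19·714 + 13
23: 13579 = 23·590 + 9
29: 13579 = 29·468 + 7
31: 13579 = 31·438 + 1
37: 13579 = 37·367

37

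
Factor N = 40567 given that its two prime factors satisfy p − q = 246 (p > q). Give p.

Since p = q + 246, we have 40567 = q(q + 246), so q² + 246q − 40567 = 0.
Discriminant: 246² + 4·40567 = 60516 + 162268 = 222784; √222784 = 472.
q = (−246 + 472)/2 = 113, and p = q + 246 = 359.
Check: 113 · 359 = 40567.

359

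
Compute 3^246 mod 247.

144

3^1 ≡ 3 (mod 247)
3^2 ≡ 3^2 = 9 ≡ 9 (mod 247)
3^4 ≡ 9^2 = 81 ≡ 81 (mod 247)
3^8 ≡ 81^2 = 6561 ≡ 139 (mod 247)
3^16 ≡ 139^2 = 19321 ≡ 55 (mod 247)
3^32 ≡ 55^2 = 3025 ≡ 61 (mod 247)
3^64 ≡ 61^2 = 3721 ≡ 16 (mod 247)
3^128 ≡ 16^2 = 256 ≡ 9 (mod 247)
246 = 128 + 64 + 32 + 16 + 4 + 2 in binary powers of 2.
So 3^246 ≡ 9 · 16 · 61 · 55 · 81 · 9 ≡ 144 (mod 247).
Since 144 ≠ 1, base 3 is a Fermat witness: 247 is composite.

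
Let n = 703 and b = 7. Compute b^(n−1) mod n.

1

7^1 ≡ 7 (mod 703)
7^2 ≡ 7^2 = 49 ≡ 49 (mod 703)
7^4 ≡ 49^2 = 2401 ≡ 292 (mod 703)
7^8 ≡ 292^2 = 85264 ≡ 201 (mod 703)
7^16 ≡ 201^2 = 40401 ≡ 330 (mod 703)
7^32 ≡ 330^2 = 108900 ≡ 638 (mod 703)
7^64 ≡ 638^2 = 407044 ≡ 7 (mod 703)
7^128 ≡ 7^2 = 49 ≡ 49 (mod 703)
7^256 ≡ 49^2 = 2401 ≡ 292 (mod 703)
7^512 ≡ 292^2 = 85264 ≡ 201 (mod 703)
702 = 512 + 128 + 32 + 16 + 8 + 4 + 2 in binary powers of 2.
So 7^702 ≡ 201 · 49 · 638 · 330 · 201 · 292 · 49 ≡ 1 (mod 703).
Since the result is 1, base 7 gives no evidence that 703 is composite.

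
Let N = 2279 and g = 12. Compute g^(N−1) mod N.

1543

12^1 ≡ 12 (mod 2279)
12^2 ≡ 12^2 = 144 ≡ 144 (mod 2279)
12^4 ≡ 144^2 = 20736 ≡ 225 (mod 2279)
12^8 ≡ 225^2 = 50625 ≡ 487 (mod 2279)
12^16 ≡ 487^2 = 237169 ≡ 153 (mod 2279)
12^32 ≡ 153^2 = 23409 ≡ 619 (mod 2279)
12^64 ≡ 619^2 = 383161 ≡ 289 (mod 2279)
12^128 ≡ 289^2 = 83521 ≡ 1477 (mod 2279)
12^256 ≡ 1477^2 = 2181529 ≡ 526 (mod 2279)
12^512 ≡ 526^2 = 276676 ≡ 917 (mod 2279)
12^1024 ≡ 917^2 = 840889 ≡ 2217 (mod 2279)
12^2048 ≡ 2217^2 = 4915089 ≡ 1565 (mod 2279)
2278 = 2048 + 128 + 64 + 32 + 4 + 2 in binary powers of 2.
So 12^2278 ≡ 1565 · 1477 · 289 · 619 · 225 · 144 ≡ 1543 (mod 2279).
Since 1543 ≠ 1, base 12 is a Fermat witness: 2279 is composite.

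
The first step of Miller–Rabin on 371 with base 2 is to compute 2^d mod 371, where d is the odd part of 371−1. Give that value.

151

371 − 1 = 370 = 2^1 · 185, so d = 185.
2^1 ≡ 2 (mod 371)
2^2 ≡ 2^2 = 4 ≡ 4 (mod 371)
2^4 ≡ 4^2 = 16 ≡ 16 (mod 371)
2^8 ≡ 16^2 = 256 ≡ 256 (mod 371)
2^16 ≡ 256^2 = 65536 ≡ 240 (mod 371)
2^32 ≡ 240^2 = 57600 ≡ 95 (mod 371)
2^64 ≡ 95^2 = 9025 ≡ 121 (mod 371)
2^128 ≡ 121^2 = 14641 ≡ 172 (mod 371)
185 = 128 + 32 + 16 + 8 + 1 in binary powers of 2.
So 2^185 ≡ 172 · 95 · 240 · 256 · 2 ≡ 151 (mod 371).
Squaring chain: 151; never reaches −1, so base 2 is a Miller–Rabin witness that 371 is composite.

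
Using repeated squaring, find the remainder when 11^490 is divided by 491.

1

11^1 ≡ 11 (mod 491)
11^2 ≡ 11^2 = 121 ≡ 121 (mod 491)
11^4 ≡ 121^2 = 14641 ≡ 402 (mod 491)
11^8 ≡ 402^2 = 161604 ≡ 65 (mod 491)
11^16 ≡ 65^2 = 4225 ≡ 297 (mod 491)
11^32 ≡ 297^2 = 88209 ≡ 320 (mod 491)
11^64 ≡ 320^2 = 102400 ≡ 272 (mod 491)
11^128 ≡ 272^2 = 73984 ≡ 334 (mod 491)
11^256 ≡ 334^2 = 111556 ≡ 99 (mod 491)
490 = 256 + 128 + 64 + 32 + 8 + 2 in binary powers of 2.
So 11^490 ≡ 99 · 334 · 272 · 320 · 65 · 121 ≡ 1 (mod 491).
Since the result is 1, base 11 gives no evidence that 491 is composite.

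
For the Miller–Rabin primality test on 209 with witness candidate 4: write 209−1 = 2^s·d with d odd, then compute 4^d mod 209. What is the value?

9

209 − 1 = 208 = 2^4 · 13, so d = 13.
4^1 ≡ 4 (mod 209)
4^2 ≡ 4^2 = 16 ≡ 16 (mod 209)
4^4 ≡ 16^2 = 256 ≡ 47 (mod 209)
4^8 ≡ 47^2 = 2209 ≡ 119 (mod 209)
13 = 8 + 4 + 1 in binary powers of 2.
So 4^13 ≡ 119 · 47 · 4 ≡ 9 (mod 209).
Squaring chain: 9 → 81 → 82 → 36; never reaches −1, so base 4 is a Miller–Rabin witness that 209 is composite.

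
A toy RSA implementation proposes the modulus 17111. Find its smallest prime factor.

71

17111 is odd.
Digit sum 11, not divisible by 3.
Ends in 1: not divisible by 5.
7: 17111 = 7·2444 + 3
11: 17111 = 11·1555 + 6
13: 17111 = 13·1316 + 3
17: 17111 = 17·1006 + 9
19: 17111 = 19·900 + 11
23: 17111 = 23·743 + 22
29: 17111 = 29·590 + 1
31: 17111 = 31·551 + 30
37: 17111 = 37·462 + 17
41: 17111 = 41·417 + 14
43: 17111 = 43·397 + 40
47: 17111 = 47·364 + 3
53: 17111 = 53·322 + 45
59: 17111 = 59·290 + 1
61: 17111 = 61·280 + 31
67: 17111 = 67·255 + 26
71: 17111 = 71·241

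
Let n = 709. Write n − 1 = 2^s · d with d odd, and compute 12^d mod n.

708

709 − 1 = 708 = 2^2 · 177, so d = 177.
12^1 ≡ 12 (mod 709)
12^2 ≡ 12^2 = 144 ≡ 144 (mod 709)
12^4 ≡ 144^2 = 20736 ≡ 175 (mod 709)
12^8 ≡ 175^2 = 30625 ≡ 138 (mod 709)
12^16 ≡ 138^2 = 19044 ≡ 610 (mod 709)
12^32 ≡ 610^2 = 372100 ≡ 584 (mod 709)
12^64 ≡ 584^2 = 341056 ≡ 27 (mod 709)
12^128 ≡ 27^2 = 729 ≡ 20 (mod 709)
177 = 128 + 32 + 16 + 1 in binary powers of 2.
So 12^177 ≡ 20 · 584 · 610 · 12 ≡ 708 (mod 709).
Since 12^d ≡ 708 (mod 709), base 12 does not prove 709 composite.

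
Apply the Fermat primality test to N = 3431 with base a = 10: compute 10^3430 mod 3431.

1068

10^1 ≡ 10 (mod 3431)
10^2 ≡ 10^2 = 100 ≡ 100 (mod 3431)
10^4 ≡ 100^2 = 10000 ≡ 3138 (mod 3431)
10^8 ≡ 3138^2 = 9847044 ≡ 74 (mod 3431)
10^16 ≡ 74^2 = 5476 ≡ 2045 (mod 3431)
10^32 ≡ 2045^2 = 4182025 ≡ 3067 (mod 3431)
10^64 ≡ 3067^2 = 9406489 ≡ 2118 (mod 3431)
10^128 ≡ 2118^2 = 4485924 ≡ 1607 (mod 3431)
10^256 ≡ 1607^2 = 2582449 ≡ 2337 (mod 3431)
10^512 ≡ 2337^2 = 5461569 ≡ 2848 (mod 3431)
10^1024 ≡ 2848^2 = 8111104 ≡ 220 (mod 3431)
10^2048 ≡ 220^2 = 48400 ≡ 366 (mod 3431)
3430 = 2048 + 1024 + 256 + 64 + 32 + 4 + 2 in binary powers of 2.
So 10^3430 ≡ 366 · 220 · 2337 · 2118 · 3067 · 3138 · 100 ≡ 1068 (mod 3431).
Since 1068 ≠ 1, base 10 is a Fermat witness: 3431 is composite.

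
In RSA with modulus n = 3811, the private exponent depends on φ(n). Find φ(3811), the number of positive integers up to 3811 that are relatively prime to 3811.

Factor: 3811 = 37 · 103.
φ(3811) = (37−1) · (103−1) = 36 · 102 = 3672.

3672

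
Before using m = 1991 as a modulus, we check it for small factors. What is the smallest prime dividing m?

1991 is odd.
Digit sum 20, not divisible by 3.
Ends in 1: not divisible by 5.
7: 1991 = 7·284 + 3
11: 1991 = 11·181

11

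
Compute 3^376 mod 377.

3^1 ≡ 3 (mod 377)
3^2 ≡ 3^2 = 9 ≡ 9 (mod 377)
3^4 ≡ 9^2 = 81 ≡ 81 (mod 377)
3^8 ≡ 81^2 = 6561 ≡ 152 (mod 377)
3^16 ≡ 152^2 = 23104 ≡ 107 (mod 377)
3^32 ≡ 107^2 = 11449 ≡ 139 (mod 377)
3^64 ≡ 139^2 = 19321 ≡ 94 (mod 377)
3^128 ≡ 94^2 = 8836 ≡ 165 (mod 377)
3^256 ≡ 165^2 = 27225 ≡ 81 (mod 377)
376 = 256 + 64 + 32 + 16 + 8 in binary powers of 2.
So 3^376 ≡ 81 · 94 · 139 · 107 · 152 ≡ 16 (mod 377).
Since 16 ≠ 1, base 3 is a Fermat witness: 377 is composite.

16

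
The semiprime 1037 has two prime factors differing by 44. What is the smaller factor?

Since p = q + 44, we have 1037 = q(q + 44), so q² + 44q − 1037 = 0.
Discriminant: 44² + 4·1037 = 1936 + 4148 = 6084; √6084 = 78.
q = (−44 + 78)/2 = 17, and p = q + 44 = 61.
Check: 17 · 61 = 1037.

17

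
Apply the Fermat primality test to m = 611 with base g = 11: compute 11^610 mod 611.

11^1 ≡ 11 (mod 611)
11^2 ≡ 11^2 = 121 ≡ 121 (mod 611)
11^4 ≡ 121^2 = 14641 ≡ 588 (mod 611)
11^8 ≡ 588^2 = 345744 ≡ 529 (mod 611)
11^16 ≡ 529^2 = 279841 ≡ 3 (mod 611)
11^32 ≡ 3^2 = 9 ≡ 9 (mod 611)
11^64 ≡ 9^2 = 81 ≡ 81 (mod 611)
11^128 ≡ 81^2 = 6561 ≡ 451 (mod 611)
11^256 ≡ 451^2 = 203401 ≡ 549 (mod 611)
11^512 ≡ 549^2 = 301401 ≡ 178 (mod 611)
610 = 512 + 64 + 32 + 2 in binary powers of 2.
So 11^610 ≡ 178 · 81 · 9 · 121 ≡ 335 (mod 611).
Since 335 ≠ 1, base 11 is a Fermat witness: 611 is composite.

335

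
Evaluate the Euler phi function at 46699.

42240

Factor: 46699 = 17 · 41 · 67.
φ(46699) = (17−1) · (41−1) · (67−1) = 16 · 40 · 66 = 42240.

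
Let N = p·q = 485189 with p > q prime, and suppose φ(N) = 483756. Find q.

φ(n) = (p−1)(q−1) = n − (p+q) + 1, so p + q = 485189 − 483756 + 1 = 1434.
p and q are the roots of t² − 1434t + 485189 = 0.
Discriminant: 1434² − 4·485189 = 2056356 − 1940756 = 115600; √115600 = 340.
q = (1434 − 340)/2 = 547, p = (1434 + 340)/2 = 887.
Check: 547 · 887 = 485189.

547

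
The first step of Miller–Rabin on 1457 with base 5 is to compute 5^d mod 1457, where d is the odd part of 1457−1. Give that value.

160

1457 − 1 = 1456 = 2^4 · 91, so d = 91.
5^1 ≡ 5 (mod 1457)
5^2 ≡ 5^2 = 25 ≡ 25 (mod 1457)
5^4 ≡ 25^2 = 625 ≡ 625 (mod 1457)
5^8 ≡ 625^2 = 390625 ≡ 149 (mod 1457)
5^16 ≡ 149^2 = 22201 ≡ 346 (mod 1457)
5^32 ≡ 346^2 = 119716 ≡ 242 (mod 1457)
5^64 ≡ 242^2 = 58564 ≡ 284 (mod 1457)
91 = 64 + 16 + 8 + 2 + 1 in binary powers of 2.
So 5^91 ≡ 284 · 346 · 149 · 25 · 5 ≡ 160 (mod 1457).
Squaring chain: 160 → 831 → 1400 → 335; never reaches −1, so base 5 is a Miller–Rabin witness that 1457 is composite.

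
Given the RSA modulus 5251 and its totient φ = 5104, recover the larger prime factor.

φ(n) = (p−1)(q−1) = n − (p+q) + 1, so p + q = 5251 − 5104 + 1 = 148.
p and q are the roots of t² − 148t + 5251 = 0.
Discriminant: 148² − 4·5251 = 21904 − 21004 = 900; √900 = 30.
q = (148 − 30)/2 = 59, p = (148 + 30)/2 = 89.
Check: 59 · 89 = 5251.

89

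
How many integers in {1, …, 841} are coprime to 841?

812

Factor: 841 = 29^2.
φ(841) = 29^1·(29−1) = 812.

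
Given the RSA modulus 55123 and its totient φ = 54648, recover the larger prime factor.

φ(n) = (p−1)(q−1) = n − (p+q) + 1, so p + q = 55123 − 54648 + 1 = 476.
p and q are the roots of t² − 476t + 55123 = 0.
Discriminant: 476² − 4·55123 = 226576 − 220492 = 6084; √6084 = 78.
q = (476 − 78)/2 = 199, p = (476 + 78)/2 = 277.
Check: 199 · 277 = 55123.

277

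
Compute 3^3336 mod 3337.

3^1 ≡ 3 (mod 3337)
3^2 ≡ 3^2 = 9 ≡ 9 (mod 3337)
3^4 ≡ 9^2 = 81 ≡ 81 (mod 3337)
3^8 ≡ 81^2 = 6561 ≡ 3224 (mod 3337)
3^16 ≡ 3224^2 = 10394176 ≡ 2758 (mod 3337)
3^32 ≡ 2758^2 = 7606564 ≡ 1541 (mod 3337)
3^64 ≡ 1541^2 = 2374681 ≡ 2074 (mod 3337)
3^128 ≡ 2074^2 = 4301476 ≡ 83 (mod 3337)
3^256 ≡ 83^2 = 6889 ≡ 215 (mod 3337)
3^512 ≡ 215^2 = 46225 ≡ 2844 (mod 3337)
3^1024 ≡ 2844^2 = 8088336 ≡ 2785 (mod 3337)
3^2048 ≡ 2785^2 = 7756225 ≡ 1037 (mod 3337)
3336 = 2048 + 1024 + 256 + 8 in binary powers of 2.
So 3^3336 ≡ 1037 · 2785 · 215 · 3224 ≡ 144 (mod 3337).
Since 144 ≠ 1, base 3 is a Fermat witness: 3337 is composite.

144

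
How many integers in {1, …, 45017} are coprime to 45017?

Factor: 45017 = 7 · 59 · 109.
φ(45017) = (7−1) · (59−1) · (109−1) = 6 · 58 · 108 = 37584.

37584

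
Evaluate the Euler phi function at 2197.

Factor: 2197 = 13^3.
φ(2197) = 13^2·(13−1) = 2028.

2028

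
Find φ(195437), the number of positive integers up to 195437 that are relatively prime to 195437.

174960

Factor: 195437 = 11 · 109 · 163.
φ(195437) = (11−1) · (109−1) · (163−1) = 10 · 108 · 162 = 174960.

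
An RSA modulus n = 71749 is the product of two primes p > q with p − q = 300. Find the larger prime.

Since p = q + 300, we have 71749 = q(q + 300), so q² + 300q − 71749 = 0.
Discriminant: 300² + 4·71749 = 90000 + 286996 = 376996; √376996 = 614.
q = (−300 + 614)/2 = 157, and p = q + 300 = 457.
Check: 157 · 457 = 71749.

457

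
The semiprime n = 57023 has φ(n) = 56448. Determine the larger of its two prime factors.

449

φ(n) = (p−1)(q−1) = n − (p+q) + 1, so p + q = 57023 − 56448 + 1 = 576.
p and q are the roots of t² − 576t + 57023 = 0.
Discriminant: 576² − 4·57023 = 331776 − 228092 = 103684; √103684 = 322.
q = (576 − 322)/2 = 127, p = (576 + 322)/2 = 449.
Check: 127 · 449 = 57023.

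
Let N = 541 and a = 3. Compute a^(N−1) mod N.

1

3^1 ≡ 3 (mod 541)
3^2 ≡ 3^2 = 9 ≡ 9 (mod 541)
3^4 ≡ 9^2 = 81 ≡ 81 (mod 541)
3^8 ≡ 81^2 = 6561 ≡ 69 (mod 541)
3^16 ≡ 69^2 = 4761 ≡ 433 (mod 541)
3^32 ≡ 433^2 = 187489 ≡ 303 (mod 541)
3^64 ≡ 303^2 = 91809 ≡ 380 (mod 541)
3^128 ≡ 380^2 = 144400 ≡ 494 (mod 541)
3^256 ≡ 494^2 = 244036 ≡ 45 (mod 541)
3^512 ≡ 45^2 = 2025 ≡ 402 (mod 541)
540 = 512 + 16 + 8 + 4 in binary powers of 2.
So 3^540 ≡ 402 · 433 · 69 · 81 ≡ 1 (mod 541).
Since the result is 1, base 3 gives no evidence that 541 is composite.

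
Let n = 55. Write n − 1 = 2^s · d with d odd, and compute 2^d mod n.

18

55 − 1 = 54 = 2^1 · 27, so d = 27.
2^1 ≡ 2 (mod 55)
2^2 ≡ 2^2 = 4 ≡ 4 (mod 55)
2^4 ≡ 4^2 = 16 ≡ 16 (mod 55)
2^8 ≡ 16^2 = 256 ≡ 36 (mod 55)
2^16 ≡ 36^2 = 1296 ≡ 31 (mod 55)
27 = 16 + 8 + 2 + 1 in binary powers of 2.
So 2^27 ≡ 31 · 36 · 4 · 2 ≡ 18 (mod 55).
Squaring chain: 18; never reaches −1, so base 2 is a Miller–Rabin witness that 55 is composite.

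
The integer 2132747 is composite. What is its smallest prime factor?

29

2132747 is odd.
Digit sum 26, not divisible by 3.
Ends in 7: not divisible by 5.
7: 2132747 = 7·304678 + 1
11: 2132747 = 11·193886 + 1
13: 2132747 = 13·164057 + 6
17: 2132747 = 17·125455 + 12
19: 2132747 = 19·112249 + 16
23: 2132747 = 23·92728 + 3
29: 2132747 = 29·73543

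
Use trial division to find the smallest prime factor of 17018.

17018 is even: 2 divides it.

2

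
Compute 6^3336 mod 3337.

6^1 ≡ 6 (mod 3337)
6^2 ≡ 6^2 = 36 ≡ 36 (mod 3337)
6^4 ≡ 36^2 = 1296 ≡ 1296 (mod 3337)
6^8 ≡ 1296^2 = 1679616 ≡ 1105 (mod 3337)
6^16 ≡ 1105^2 = 1221025 ≡ 3020 (mod 3337)
6^32 ≡ 3020^2 = 9120400 ≡ 379 (mod 3337)
6^64 ≡ 379^2 = 143641 ≡ 150 (mod 3337)
6^128 ≡ 150^2 = 22500 ≡ 2478 (mod 3337)
6^256 ≡ 2478^2 = 6140484 ≡ 404 (mod 3337)
6^512 ≡ 404^2 = 163216 ≡ 3040 (mod 3337)
6^1024 ≡ 3040^2 = 9241600 ≡ 1447 (mod 3337)
6^2048 ≡ 1447^2 = 2093809 ≡ 1510 (mod 3337)
3336 = 2048 + 1024 + 256 + 8 in binary powers of 2.
So 6^3336 ≡ 1510 · 1447 · 404 · 1105 ≡ 617 (mod 3337).
Since 617 ≠ 1, base 6 is a Fermat witness: 3337 is composite.

617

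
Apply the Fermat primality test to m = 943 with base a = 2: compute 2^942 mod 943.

496

2^1 ≡ 2 (mod 943)
2^2 ≡ 2^2 = 4 ≡ 4 (mod 943)
2^4 ≡ 4^2 = 16 ≡ 16 (mod 943)
2^8 ≡ 16^2 = 256 ≡ 256 (mod 943)
2^16 ≡ 256^2 = 65536 ≡ 469 (mod 943)
2^32 ≡ 469^2 = 219961 ≡ 242 (mod 943)
2^64 ≡ 242^2 = 58564 ≡ 98 (mod 943)
2^128 ≡ 98^2 = 9604 ≡ 174 (mod 943)
2^256 ≡ 174^2 = 30276 ≡ 100 (mod 943)
2^512 ≡ 100^2 = 10000 ≡ 570 (mod 943)
942 = 512 + 256 + 128 + 32 + 8 + 4 + 2 in binary powers of 2.
So 2^942 ≡ 570 · 100 · 174 · 242 · 256 · 16 · 4 ≡ 496 (mod 943).
Since 496 ≠ 1, base 2 is a Fermat witness: 943 is composite.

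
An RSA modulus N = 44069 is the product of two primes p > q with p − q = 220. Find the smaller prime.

127

Since p = q + 220, we have 44069 = q(q + 220), so q² + 220q − 44069 = 0.
Discriminant: 220² + 4·44069 = 48400 + 176276 = 224676; √224676 = 474.
q = (−220 + 474)/2 = 127, and p = q + 220 = 347.
Check: 127 · 347 = 44069.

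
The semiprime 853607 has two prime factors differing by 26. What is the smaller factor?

911

Since p = q + 26, we have 853607 = q(q + 26), so q² + 26q − 853607 = 0.
Discriminant: 26² + 4·853607 = 676 + 3414428 = 3415104; √3415104 = 1848.
q = (−26 + 1848)/2 = 911, and p = q + 26 = 937.
Check: 911 · 937 = 853607.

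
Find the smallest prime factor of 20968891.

79

20968891 is odd.
Digit sum 43, not divisible by 3.
Ends in 1: not divisible by 5.
7: 20968891 = 7·2995555 + 6
11: 20968891 = 11·1906262 + 9
13: 20968891 = 13·1612991 + 8
17: 20968891 = 17·1233464 + 3
19: 20968891 = 19·1103625 + 16
23: 20968891 = 23·911690 + 21
29: 20968891 = 29·723065 + 6
31: 20968891 = 31·676415 + 26
37: 20968891 = 37·566726 + 29
41: 20968891 = 41·511436 + 15
43: 20968891 = 43·487648 + 27
47: 20968891 = 47·446146 + 29
53: 20968891 = 53·395639 + 24
59: 20968891 = 59·355404 + 55
61: 20968891 = 61·343752 + 19
67: 20968891 = 67·312968 + 35
71: 20968891 = 71·295336 + 35
73: 20968891 = 73·287245 + 6
79: 20968891 = 79·265429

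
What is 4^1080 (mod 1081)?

200

4^1 ≡ 4 (mod 1081)
4^2 ≡ 4^2 = 16 ≡ 16 (mod 1081)
4^4 ≡ 16^2 = 256 ≡ 256 (mod 1081)
4^8 ≡ 256^2 = 65536 ≡ 676 (mod 1081)
4^16 ≡ 676^2 = 456976 ≡ 794 (mod 1081)
4^32 ≡ 794^2 = 630436 ≡ 213 (mod 1081)
4^64 ≡ 213^2 = 45369 ≡ 1048 (mod 1081)
4^128 ≡ 1048^2 = 1098304 ≡ 8 (mod 1081)
4^256 ≡ 8^2 = 64 ≡ 64 (mod 1081)
4^512 ≡ 64^2 = 4096 ≡ 853 (mod 1081)
4^1024 ≡ 853^2 = 727609 ≡ 96 (mod 1081)
1080 = 1024 + 32 + 16 + 8 in binary powers of 2.
So 4^1080 ≡ 96 · 213 · 794 · 676 ≡ 200 (mod 1081).
Since 200 ≠ 1, base 4 is a Fermat witness: 1081 is composite.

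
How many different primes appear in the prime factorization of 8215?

8215 = 5 · 1643
1643 = 31 · 53
8215 = 5 · 31 · 53, which has 3 distinct prime factors.

3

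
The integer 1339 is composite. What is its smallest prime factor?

13

1339 is odd.
Digit sum 16, not divisible by 3.
Ends in 9: not divisible by 5.
7: 1339 = 7·191 + 2
11: 1339 = 11·121 + 8
13: 1339 = 13·103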